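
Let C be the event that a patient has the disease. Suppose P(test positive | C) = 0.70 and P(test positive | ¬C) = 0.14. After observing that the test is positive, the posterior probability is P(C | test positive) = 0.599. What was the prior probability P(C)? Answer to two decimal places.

P(C) = 0.23

Bayes' rule in odds form gives O(C|E) = O(C)·[P(E|C)/P(E|¬C)], hence O(C) = O(C|E)/LR.
Posterior odds = 0.599/(1−0.599) = 1.4938. LR = 0.70/0.14 = 5.0000.
Prior odds = 1.4938/5.0000 = 0.2988, so P(C) = 0.2988/(1+0.2988) ≈ 0.23.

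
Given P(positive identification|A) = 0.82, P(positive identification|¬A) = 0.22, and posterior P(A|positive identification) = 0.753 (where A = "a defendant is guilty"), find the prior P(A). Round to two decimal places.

P(A) = 0.45

In odds form, posterior odds = prior odds × likelihood ratio, so prior odds = posterior odds ÷ LR.
Posterior odds = 0.753/(1−0.753) = 3.0486. LR = 0.82/0.22 = 3.7273.
Prior odds = 3.0486/3.7273 = 0.8179, so P(A) = 0.8179/(1+0.8179) ≈ 0.45.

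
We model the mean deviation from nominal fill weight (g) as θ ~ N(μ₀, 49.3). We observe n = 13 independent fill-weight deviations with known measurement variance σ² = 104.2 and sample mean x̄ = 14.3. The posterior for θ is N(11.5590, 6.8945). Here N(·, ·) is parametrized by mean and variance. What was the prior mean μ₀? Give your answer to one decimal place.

μ₀ = -5.3

The posterior mean is a precision-weighted average: μ_n = (τ₀μ₀ + τ_data·x̄)/(τ₀+τ_data), with τ₀=1/σ₀² and τ_data=n/σ².
Here τ₀ = 1/49.3 = 0.020284 and τ_data = 13/104.2 = 0.124760, so τ_n = 0.145044.
Rearranging for μ₀: μ₀ = (μ_n·τ_n − τ_data·x̄)/τ₀ = (11.5590·0.145044 − 0.124760·14.3) / 0.020284 = -0.107504/0.020284 ≈ -5.3.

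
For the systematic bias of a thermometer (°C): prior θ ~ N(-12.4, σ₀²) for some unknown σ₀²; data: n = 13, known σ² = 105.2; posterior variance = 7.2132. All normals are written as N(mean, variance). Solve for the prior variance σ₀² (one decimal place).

σ₀² = 66.4

For the Normal–Normal model with known σ², precisions add: τ_n = τ₀ + n/σ².
So 1/σ₀² = 1/7.2132 − 13/105.2 = 0.138635 − 0.123574 = 0.015061.
Hence σ₀² = 1/0.015061 ≈ 66.4.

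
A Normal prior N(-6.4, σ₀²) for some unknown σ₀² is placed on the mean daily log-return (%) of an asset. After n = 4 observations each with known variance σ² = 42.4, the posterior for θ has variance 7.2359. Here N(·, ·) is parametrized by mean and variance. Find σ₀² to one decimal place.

For the Normal–Normal model with known σ², precisions add: τ_n = τ₀ + n/σ².
So 1/σ₀² = 1/7.2359 − 4/42.4 = 0.138200 − 0.094340 = 0.043860.
Hence σ₀² = 1/0.043860 ≈ 22.8.

σ₀² = 22.8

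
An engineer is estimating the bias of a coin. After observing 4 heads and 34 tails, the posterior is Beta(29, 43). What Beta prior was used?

Under Beta–binomial conjugacy the posterior parameters are (a+s, b+f).
So a = 29 − 4 = 25 and b = 43 − 34 = 9.

Beta(25, 9)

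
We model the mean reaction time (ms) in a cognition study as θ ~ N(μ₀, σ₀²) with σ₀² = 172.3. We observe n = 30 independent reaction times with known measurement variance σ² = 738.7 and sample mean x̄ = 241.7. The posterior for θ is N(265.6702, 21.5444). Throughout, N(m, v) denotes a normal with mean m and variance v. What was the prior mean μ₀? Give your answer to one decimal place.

μ₀ = 433.4

With known observation variance, the Normal–Normal posterior has precision τ_n = τ₀ + n/σ² and mean μ_n = (τ₀μ₀ + (n/σ²)x̄)/τ_n.
Here τ₀ = 1/172.3 = 0.005804 and τ_data = 30/738.7 = 0.040612, so τ_n = 0.046416.
Rearranging for μ₀: μ₀ = (μ_n·τ_n − τ_data·x̄)/τ₀ = (265.6702·0.046416 − 0.040612·241.7) / 0.005804 = 2.515428/0.005804 ≈ 433.4.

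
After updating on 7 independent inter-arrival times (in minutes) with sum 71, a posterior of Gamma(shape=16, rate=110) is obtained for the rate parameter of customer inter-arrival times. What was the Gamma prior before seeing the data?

Gamma(shape=9, rate=39)

For an exponential likelihood with a Gamma(α, β) prior on the rate, n observations with total T give posterior Gamma(α+n, β+T).
So α = 16 − 7 = 9 and β = 110 − 71 = 39.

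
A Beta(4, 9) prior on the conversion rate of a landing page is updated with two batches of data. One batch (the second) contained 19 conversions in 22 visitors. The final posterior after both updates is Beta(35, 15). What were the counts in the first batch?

Sequential conjugate updates are equivalent to a single update on the pooled data, so total successes = posterior α − prior α and total failures = posterior β − prior β.
Total across both batches: 35−4=31 conversions, 15−9=6 bounces.
Subtract the second batch: 31−19=12 conversions and 6−3=3 bounces.

12 conversions and 3 bounces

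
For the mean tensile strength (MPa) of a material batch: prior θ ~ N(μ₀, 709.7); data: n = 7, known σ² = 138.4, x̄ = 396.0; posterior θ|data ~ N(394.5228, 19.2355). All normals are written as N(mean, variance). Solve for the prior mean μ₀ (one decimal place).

With known observation variance, the Normal–Normal posterior has precision τ_n = τ₀ + n/σ² and mean μ_n = (τ₀μ₀ + (n/σ²)x̄)/τ_n.
Here τ₀ = 1/709.7 = 0.001409 and τ_data = 7/138.4 = 0.050578, so τ_n = 0.051987.
Rearranging for μ₀: μ₀ = (μ_n·τ_n − τ_data·x̄)/τ₀ = (394.5228·0.051987 − 0.050578·396.0) / 0.001409 = 0.481169/0.001409 ≈ 341.5.

μ₀ = 341.5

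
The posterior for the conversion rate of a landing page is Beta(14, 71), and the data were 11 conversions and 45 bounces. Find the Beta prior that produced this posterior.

Beta is conjugate to the binomial likelihood: posterior = Beta(α+s, β+f).
Subtract the data counts: 14−11=3, 71−45=26.

Beta(3, 26)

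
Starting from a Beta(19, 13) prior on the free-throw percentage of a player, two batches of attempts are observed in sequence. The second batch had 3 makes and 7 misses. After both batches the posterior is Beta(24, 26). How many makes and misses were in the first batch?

Sequential conjugate updates are equivalent to a single update on the pooled data, so total successes = posterior α − prior α and total failures = posterior β − prior β.
Total across both batches: 24−19=5 makes, 26−13=13 misses.
Subtract the second batch: 5−3=2 makes and 13−7=6 misses.

2 makes and 6 misses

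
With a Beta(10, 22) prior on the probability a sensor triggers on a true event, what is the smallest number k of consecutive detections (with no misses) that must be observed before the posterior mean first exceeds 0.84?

k = 106

After k detections and 0 misses the posterior is Beta(10+k, 22), with mean (10+k)/(10+22+k).
Set (10+k)/(32+k) > 0.84 and solve: k > (0.84·32 − 10)/(1 − 0.84) = 105.500.
The smallest integer exceeding 105.500 is 106, and checking k=106: (116)/(138) = 0.8406 > 0.84.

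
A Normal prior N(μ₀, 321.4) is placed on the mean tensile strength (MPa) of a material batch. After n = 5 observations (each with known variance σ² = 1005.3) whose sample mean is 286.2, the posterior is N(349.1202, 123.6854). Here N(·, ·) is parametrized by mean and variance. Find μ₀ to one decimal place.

The posterior mean is a precision-weighted average: μ_n = (τ₀μ₀ + τ_data·x̄)/(τ₀+τ_data), with τ₀=1/σ₀² and τ_data=n/σ².
Here τ₀ = 1/321.4 = 0.003111 and τ_data = 5/1005.3 = 0.004974, so τ_n = 0.008085.
Rearranging for μ₀: μ₀ = (μ_n·τ_n − τ_data·x̄)/τ₀ = (349.1202·0.008085 − 0.004974·286.2) / 0.003111 = 1.399078/0.003111 ≈ 449.7.

μ₀ = 449.7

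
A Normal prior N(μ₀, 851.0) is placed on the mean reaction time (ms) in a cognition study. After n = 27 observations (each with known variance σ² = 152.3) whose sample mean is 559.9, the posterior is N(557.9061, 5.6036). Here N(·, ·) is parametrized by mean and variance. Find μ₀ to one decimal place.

μ₀ = 257.1

With known observation variance, the Normal–Normal posterior has precision τ_n = τ₀ + n/σ² and mean μ_n = (τ₀μ₀ + (n/σ²)x̄)/τ_n.
Here τ₀ = 1/851.0 = 0.001175 and τ_data = 27/152.3 = 0.177282, so τ_n = 0.178457.
Rearranging for μ₀: μ₀ = (μ_n·τ_n − τ_data·x̄)/τ₀ = (557.9061·0.178457 − 0.177282·559.9) / 0.001175 = 0.302057/0.001175 ≈ 257.1.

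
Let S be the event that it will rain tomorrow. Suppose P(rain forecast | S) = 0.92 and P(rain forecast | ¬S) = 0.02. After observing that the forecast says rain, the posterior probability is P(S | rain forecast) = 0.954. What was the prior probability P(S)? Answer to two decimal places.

P(S) = 0.31

Bayes' rule in odds form gives O(S|E) = O(S)·[P(E|S)/P(E|¬S)], hence O(S) = O(S|E)/LR.
Posterior odds = 0.954/(1−0.954) = 20.7391. LR = 0.92/0.02 = 46.0000.
Prior odds = 20.7391/46.0000 = 0.4509, so P(S) = 0.4509/(1+0.4509) ≈ 0.31.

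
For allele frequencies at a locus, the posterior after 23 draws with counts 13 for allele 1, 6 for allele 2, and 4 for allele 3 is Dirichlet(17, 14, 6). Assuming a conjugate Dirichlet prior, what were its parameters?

For a Dirichlet(α) prior with multinomial counts c, the posterior is Dirichlet(α + c) componentwise.
Subtract each count from the matching posterior parameter: 17−13=4, 14−6=8, 6−4=2.

Dirichlet(4, 8, 2)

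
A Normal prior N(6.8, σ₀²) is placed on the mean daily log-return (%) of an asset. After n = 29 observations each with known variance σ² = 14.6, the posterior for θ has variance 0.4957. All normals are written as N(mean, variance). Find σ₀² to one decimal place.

σ₀² = 32.2

Posterior precision equals prior precision plus data precision: 1/σ_n² = 1/σ₀² + n/σ².
So 1/σ₀² = 1/0.4957 − 29/14.6 = 2.017349 − 1.986301 = 0.031048.
Hence σ₀² = 1/0.031048 ≈ 32.2.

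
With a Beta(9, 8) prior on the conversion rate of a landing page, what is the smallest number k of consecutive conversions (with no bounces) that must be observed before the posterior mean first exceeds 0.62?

k = 5

After k conversions and 0 bounces the posterior is Beta(9+k, 8), with mean (9+k)/(9+8+k).
Set (9+k)/(17+k) > 0.62 and solve: k > (0.62·17 − 9)/(1 − 0.62) = 4.053.
The smallest integer exceeding 4.053 is 5, and checking k=5: (14)/(22) = 0.6364 > 0.62.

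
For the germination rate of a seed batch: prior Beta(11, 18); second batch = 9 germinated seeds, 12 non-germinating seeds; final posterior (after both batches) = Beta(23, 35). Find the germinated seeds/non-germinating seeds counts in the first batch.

3 germinated seeds and 5 non-germinating seeds

Because Beta–binomial updating is additive in the counts, the combined data contributed (α_post−α_prior, β_post−β_prior) successes and failures.
Total across both batches: 23−11=12 germinated seeds, 35−18=17 non-germinating seeds.
Subtract the second batch: 12−9=3 germinated seeds and 17−12=5 non-germinating seeds.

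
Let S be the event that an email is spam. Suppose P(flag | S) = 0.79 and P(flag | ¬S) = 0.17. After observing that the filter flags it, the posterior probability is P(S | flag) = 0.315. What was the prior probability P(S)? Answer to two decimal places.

P(S) = 0.09

In odds form, posterior odds = prior odds × likelihood ratio, so prior odds = posterior odds ÷ LR.
Posterior odds = 0.315/(1−0.315) = 0.4599. LR = 0.79/0.17 = 4.6471.
Prior odds = 0.4599/4.6471 = 0.0990, so P(S) = 0.0990/(1+0.0990) ≈ 0.09.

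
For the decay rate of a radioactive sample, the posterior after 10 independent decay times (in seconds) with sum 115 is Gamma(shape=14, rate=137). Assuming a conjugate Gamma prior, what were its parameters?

Gamma(shape=4, rate=22)

For an exponential likelihood with a Gamma(α, β) prior on the rate, n observations with total T give posterior Gamma(α+n, β+T).
So α = 14 − 10 = 4 and β = 137 − 115 = 22.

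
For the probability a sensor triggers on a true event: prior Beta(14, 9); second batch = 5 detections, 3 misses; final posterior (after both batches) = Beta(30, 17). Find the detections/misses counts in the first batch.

11 detections and 5 misses

Because Beta–binomial updating is additive in the counts, the combined data contributed (α_post−α_prior, β_post−β_prior) successes and failures.
Total across both batches: 30−14=16 detections, 17−9=8 misses.
Subtract the second batch: 16−5=11 detections and 8−3=5 misses.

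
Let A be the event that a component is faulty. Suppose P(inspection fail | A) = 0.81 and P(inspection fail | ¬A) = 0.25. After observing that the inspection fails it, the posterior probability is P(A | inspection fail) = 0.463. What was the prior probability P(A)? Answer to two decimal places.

Bayes' rule in odds form gives O(A|E) = O(A)·[P(E|A)/P(E|¬A)], hence O(A) = O(A|E)/LR.
Posterior odds = 0.463/(1−0.463) = 0.8622. LR = 0.81/0.25 = 3.2400.
Prior odds = 0.8622/3.2400 = 0.2661, so P(A) = 0.2661/(1+0.2661) ≈ 0.21.

P(A) = 0.21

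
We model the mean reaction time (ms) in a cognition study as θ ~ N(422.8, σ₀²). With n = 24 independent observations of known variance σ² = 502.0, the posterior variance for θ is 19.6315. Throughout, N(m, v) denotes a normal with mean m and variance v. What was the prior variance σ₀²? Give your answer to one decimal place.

σ₀² = 319.5

Posterior precision equals prior precision plus data precision: 1/σ_n² = 1/σ₀² + n/σ².
So 1/σ₀² = 1/19.6315 − 24/502.0 = 0.050939 − 0.047809 = 0.003130.
Hence σ₀² = 1/0.003130 ≈ 319.5.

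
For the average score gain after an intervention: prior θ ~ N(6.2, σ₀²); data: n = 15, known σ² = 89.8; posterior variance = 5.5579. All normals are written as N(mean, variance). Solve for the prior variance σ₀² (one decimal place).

σ₀² = 77.6

Posterior precision equals prior precision plus data precision: 1/σ_n² = 1/σ₀² + n/σ².
So 1/σ₀² = 1/5.5579 − 15/89.8 = 0.179924 − 0.167038 = 0.012886.
Hence σ₀² = 1/0.012886 ≈ 77.6.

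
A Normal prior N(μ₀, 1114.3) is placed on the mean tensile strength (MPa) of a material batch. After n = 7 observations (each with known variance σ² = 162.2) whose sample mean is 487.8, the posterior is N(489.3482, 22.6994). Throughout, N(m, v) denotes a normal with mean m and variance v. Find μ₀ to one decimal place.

With known observation variance, the Normal–Normal posterior has precision τ_n = τ₀ + n/σ² and mean μ_n = (τ₀μ₀ + (n/σ²)x̄)/τ_n.
Here τ₀ = 1/1114.3 = 0.000897 and τ_data = 7/162.2 = 0.043157, so τ_n = 0.044054.
Rearranging for μ₀: μ₀ = (μ_n·τ_n − τ_data·x̄)/τ₀ = (489.3482·0.044054 − 0.043157·487.8) / 0.000897 = 0.505761/0.000897 ≈ 563.8.

μ₀ = 563.8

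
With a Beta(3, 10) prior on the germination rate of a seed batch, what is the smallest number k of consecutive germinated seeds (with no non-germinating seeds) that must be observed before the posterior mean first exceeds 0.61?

k = 13

After k germinated seeds and 0 non-germinating seeds the posterior is Beta(3+k, 10), with mean (3+k)/(3+10+k).
Set (3+k)/(13+k) > 0.61 and solve: k > (0.61·13 − 3)/(1 − 0.61) = 12.641.
The smallest integer exceeding 12.641 is 13.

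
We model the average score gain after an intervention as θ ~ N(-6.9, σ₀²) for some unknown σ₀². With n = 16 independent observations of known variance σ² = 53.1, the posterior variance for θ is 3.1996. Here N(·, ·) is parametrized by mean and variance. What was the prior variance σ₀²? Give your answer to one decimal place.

σ₀² = 89.1

For the Normal–Normal model with known σ², precisions add: τ_n = τ₀ + n/σ².
So 1/σ₀² = 1/3.1996 − 16/53.1 = 0.312539 − 0.301318 = 0.011221.
Hence σ₀² = 1/0.011221 ≈ 89.1.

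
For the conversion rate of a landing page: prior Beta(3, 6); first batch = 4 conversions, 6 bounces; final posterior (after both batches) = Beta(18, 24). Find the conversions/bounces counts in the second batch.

11 conversions and 12 bounces

Sequential conjugate updates are equivalent to a single update on the pooled data, so total successes = posterior α − prior α and total failures = posterior β − prior β.
Total across both batches: 18−3=15 conversions, 24−6=18 bounces.
Subtract the first batch: 15−4=11 conversions and 18−6=12 bounces.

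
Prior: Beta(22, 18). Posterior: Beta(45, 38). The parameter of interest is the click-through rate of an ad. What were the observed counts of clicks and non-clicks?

Under Beta–binomial conjugacy the posterior parameters are (a+s, b+f).
Match parameters: s=45−22=23, f=38−18=20.

23 clicks and 20 non-clicks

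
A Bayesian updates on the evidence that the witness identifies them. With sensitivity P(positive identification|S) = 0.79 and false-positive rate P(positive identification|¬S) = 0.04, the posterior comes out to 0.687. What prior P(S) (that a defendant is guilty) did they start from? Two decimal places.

Bayes' rule in odds form gives O(S|E) = O(S)·[P(E|S)/P(E|¬S)], hence O(S) = O(S|E)/LR.
Posterior odds = 0.687/(1−0.687) = 2.1949. LR = 0.79/0.04 = 19.7500.
Prior odds = 2.1949/19.7500 = 0.1111, so P(S) = 0.1111/(1+0.1111) ≈ 0.10.

P(S) = 0.10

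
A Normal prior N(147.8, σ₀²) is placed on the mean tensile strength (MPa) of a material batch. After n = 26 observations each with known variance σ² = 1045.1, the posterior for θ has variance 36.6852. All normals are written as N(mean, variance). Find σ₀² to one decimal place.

σ₀² = 420.0

Posterior precision equals prior precision plus data precision: 1/σ_n² = 1/σ₀² + n/σ².
So 1/σ₀² = 1/36.6852 − 26/1045.1 = 0.027259 − 0.024878 = 0.002381.
Hence σ₀² = 1/0.002381 ≈ 420.0.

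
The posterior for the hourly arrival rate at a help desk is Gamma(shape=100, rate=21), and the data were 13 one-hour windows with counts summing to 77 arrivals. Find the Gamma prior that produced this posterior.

Gamma–Poisson conjugacy: posterior shape = α + Σxᵢ, posterior rate = β + n.
So α = 100 − 77 = 23 and β = 21 − 13 = 8.

Gamma(shape=23, rate=8)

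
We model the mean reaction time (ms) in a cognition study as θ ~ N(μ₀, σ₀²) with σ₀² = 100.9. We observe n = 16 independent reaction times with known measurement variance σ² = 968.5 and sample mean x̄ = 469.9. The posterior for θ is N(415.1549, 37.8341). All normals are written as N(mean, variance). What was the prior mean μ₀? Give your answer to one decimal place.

The posterior mean is a precision-weighted average: μ_n = (τ₀μ₀ + τ_data·x̄)/(τ₀+τ_data), with τ₀=1/σ₀² and τ_data=n/σ².
Here τ₀ = 1/100.9 = 0.009911 and τ_data = 16/968.5 = 0.016520, so τ_n = 0.026431.
Rearranging for μ₀: μ₀ = (μ_n·τ_n − τ_data·x̄)/τ₀ = (415.1549·0.026431 − 0.016520·469.9) / 0.009911 = 3.210211/0.009911 ≈ 323.9.

μ₀ = 323.9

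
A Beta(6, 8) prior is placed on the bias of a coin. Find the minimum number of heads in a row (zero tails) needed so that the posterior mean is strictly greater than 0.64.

After k heads and 0 tails the posterior is Beta(6+k, 8), with mean (6+k)/(6+8+k).
Set (6+k)/(14+k) > 0.64 and solve: k > (0.64·14 − 6)/(1 − 0.64) = 8.222.
The smallest integer exceeding 8.222 is 9.

k = 9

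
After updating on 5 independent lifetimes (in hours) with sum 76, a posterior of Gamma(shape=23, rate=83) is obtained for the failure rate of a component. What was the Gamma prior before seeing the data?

Gamma(shape=18, rate=7)

Gamma–exponential conjugacy: posterior shape = α + n, posterior rate = β + Σtᵢ.
So α = 23 − 5 = 18 and β = 83 − 76 = 7.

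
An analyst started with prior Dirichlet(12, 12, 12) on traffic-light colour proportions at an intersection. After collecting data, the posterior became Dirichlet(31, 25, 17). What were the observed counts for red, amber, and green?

For a Dirichlet(α) prior with multinomial counts c, the posterior is Dirichlet(α + c) componentwise.
Counts are posterior − prior componentwise: 31−12=19, 25−12=13, 17−12=5.

counts (19, 13, 5)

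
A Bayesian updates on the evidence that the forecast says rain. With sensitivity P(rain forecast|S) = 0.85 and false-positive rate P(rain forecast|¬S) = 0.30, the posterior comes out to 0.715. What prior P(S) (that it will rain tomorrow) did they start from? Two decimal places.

P(S) = 0.47

Bayes' rule in odds form gives O(S|E) = O(S)·[P(E|S)/P(E|¬S)], hence O(S) = O(S|E)/LR.
Posterior odds = 0.715/(1−0.715) = 2.5088. LR = 0.85/0.30 = 2.8333.
Prior odds = 2.5088/2.8333 = 0.8855, so P(S) = 0.8855/(1+0.8855) ≈ 0.47.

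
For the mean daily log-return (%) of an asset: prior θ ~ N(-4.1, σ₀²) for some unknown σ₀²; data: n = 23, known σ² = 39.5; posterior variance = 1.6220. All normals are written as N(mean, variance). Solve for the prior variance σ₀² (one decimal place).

Posterior precision equals prior precision plus data precision: 1/σ_n² = 1/σ₀² + n/σ².
So 1/σ₀² = 1/1.6220 − 23/39.5 = 0.616523 − 0.582278 = 0.034245.
Hence σ₀² = 1/0.034245 ≈ 29.2.

σ₀² = 29.2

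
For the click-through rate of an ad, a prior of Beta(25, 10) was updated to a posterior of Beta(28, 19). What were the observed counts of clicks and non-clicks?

3 clicks and 9 non-clicks

A Beta(a, b) prior with s successes and f failures in binomial data gives a Beta(a+s, b+f) posterior.
So s = 28 − 25 = 3 and f = 19 − 10 = 9.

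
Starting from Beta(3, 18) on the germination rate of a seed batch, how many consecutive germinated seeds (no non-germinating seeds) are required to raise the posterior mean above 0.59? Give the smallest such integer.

After k germinated seeds and 0 non-germinating seeds the posterior is Beta(3+k, 18), with mean (3+k)/(3+18+k).
Set (3+k)/(21+k) > 0.59 and solve: k > (0.59·21 − 3)/(1 − 0.59) = 22.902.
The smallest integer exceeding 22.902 is 23, and checking k=23: (26)/(44) = 0.5909 > 0.59.

k = 23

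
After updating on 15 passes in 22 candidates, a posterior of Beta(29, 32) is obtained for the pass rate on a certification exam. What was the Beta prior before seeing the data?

Beta(14, 25)

Under Beta–binomial conjugacy the posterior parameters are (α+s, β+f).
Subtract the data counts: 29−15=14, 32−7=25.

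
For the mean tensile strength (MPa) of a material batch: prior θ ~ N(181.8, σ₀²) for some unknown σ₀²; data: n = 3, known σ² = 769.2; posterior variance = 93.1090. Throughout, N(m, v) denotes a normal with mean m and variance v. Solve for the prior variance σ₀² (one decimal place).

σ₀² = 146.2

Posterior precision equals prior precision plus data precision: 1/σ_n² = 1/σ₀² + n/σ².
So 1/σ₀² = 1/93.1090 − 3/769.2 = 0.010740 − 0.003900 = 0.006840.
Hence σ₀² = 1/0.006840 ≈ 146.2.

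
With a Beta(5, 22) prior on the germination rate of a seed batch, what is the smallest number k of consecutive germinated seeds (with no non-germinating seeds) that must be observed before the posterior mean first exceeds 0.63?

k = 33

After k germinated seeds and 0 non-germinating seeds the posterior is Beta(5+k, 22), with mean (5+k)/(5+22+k).
Set (5+k)/(27+k) > 0.63 and solve: k > (0.63·27 − 5)/(1 − 0.63) = 32.459.
The smallest integer exceeding 32.459 is 33.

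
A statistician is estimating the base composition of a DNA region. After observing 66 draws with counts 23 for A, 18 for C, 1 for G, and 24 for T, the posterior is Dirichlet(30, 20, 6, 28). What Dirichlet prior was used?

For a Dirichlet(α) prior with multinomial counts c, the posterior is Dirichlet(α + c) componentwise.
Subtract each count from the matching posterior parameter: 30−23=7, 20−18=2, 6−1=5, 28−24=4.

Dirichlet(7, 2, 5, 4)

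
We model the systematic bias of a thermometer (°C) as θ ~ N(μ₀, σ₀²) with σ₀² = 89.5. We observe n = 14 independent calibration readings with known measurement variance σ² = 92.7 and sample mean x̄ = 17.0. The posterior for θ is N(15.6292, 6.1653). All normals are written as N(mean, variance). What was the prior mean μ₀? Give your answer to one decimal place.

With known observation variance, the Normal–Normal posterior has precision τ_n = τ₀ + n/σ² and mean μ_n = (τ₀μ₀ + (n/σ²)x̄)/τ_n.
Here τ₀ = 1/89.5 = 0.011173 and τ_data = 14/92.7 = 0.151025, so τ_n = 0.162198.
Rearranging for μ₀: μ₀ = (μ_n·τ_n − τ_data·x̄)/τ₀ = (15.6292·0.162198 − 0.151025·17.0) / 0.011173 = -0.032400/0.011173 ≈ -2.9.

μ₀ = -2.9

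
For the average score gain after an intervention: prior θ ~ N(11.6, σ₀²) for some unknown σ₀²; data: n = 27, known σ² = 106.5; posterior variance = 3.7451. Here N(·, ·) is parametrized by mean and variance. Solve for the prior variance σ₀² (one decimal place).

For the Normal–Normal model with known σ², precisions add: τ_n = τ₀ + n/σ².
So 1/σ₀² = 1/3.7451 − 27/106.5 = 0.267016 − 0.253521 = 0.013495.
Hence σ₀² = 1/0.013495 ≈ 74.1.

σ₀² = 74.1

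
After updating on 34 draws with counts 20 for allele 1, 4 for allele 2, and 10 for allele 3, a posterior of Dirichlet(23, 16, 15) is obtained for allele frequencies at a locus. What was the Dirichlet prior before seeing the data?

For a Dirichlet(α) prior with multinomial counts c, the posterior is Dirichlet(α + c) componentwise.
Subtract each count from the matching posterior parameter: 23−20=3, 16−4=12, 15−10=5.

Dirichlet(3, 12, 5)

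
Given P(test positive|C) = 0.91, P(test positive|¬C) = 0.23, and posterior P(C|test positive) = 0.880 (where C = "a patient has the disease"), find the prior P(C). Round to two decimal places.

P(C) = 0.65

Bayes' rule in odds form gives O(C|E) = O(C)·[P(E|C)/P(E|¬C)], hence O(C) = O(C|E)/LR.
Posterior odds = 0.880/(1−0.880) = 7.3333. LR = 0.91/0.23 = 3.9565.
Prior odds = 7.3333/3.9565 = 1.8535, so P(C) = 1.8535/(1+1.8535) ≈ 0.65.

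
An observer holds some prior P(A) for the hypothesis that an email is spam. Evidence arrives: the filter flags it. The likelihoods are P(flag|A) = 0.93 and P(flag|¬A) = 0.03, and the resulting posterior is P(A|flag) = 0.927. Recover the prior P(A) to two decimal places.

Bayes' rule in odds form gives O(A|E) = O(A)·[P(E|A)/P(E|¬A)], hence O(A) = O(A|E)/LR.
Posterior odds = 0.927/(1−0.927) = 12.6986. LR = 0.93/0.03 = 31.0000.
Prior odds = 12.6986/31.0000 = 0.4096, so P(A) = 0.4096/(1+0.4096) ≈ 0.29.

P(A) = 0.29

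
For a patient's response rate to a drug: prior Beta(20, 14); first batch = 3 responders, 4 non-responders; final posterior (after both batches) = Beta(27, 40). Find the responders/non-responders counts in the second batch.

4 responders and 22 non-responders

Because Beta–binomial updating is additive in the counts, the combined data contributed (α_post−α_prior, β_post−β_prior) successes and failures.
Total across both batches: 27−20=7 responders, 40−14=26 non-responders.
Subtract the first batch: 7−3=4 responders and 26−4=22 non-responders.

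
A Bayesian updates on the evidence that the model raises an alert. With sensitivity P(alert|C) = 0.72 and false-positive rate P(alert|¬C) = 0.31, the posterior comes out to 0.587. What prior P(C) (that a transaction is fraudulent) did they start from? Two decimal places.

P(C) = 0.38

Bayes' rule in odds form gives O(C|E) = O(C)·[P(E|C)/P(E|¬C)], hence O(C) = O(C|E)/LR.
Posterior odds = 0.587/(1−0.587) = 1.4213. LR = 0.72/0.31 = 2.3226.
Prior odds = 1.4213/2.3226 = 0.6119, so P(C) = 0.6119/(1+0.6119) ≈ 0.38.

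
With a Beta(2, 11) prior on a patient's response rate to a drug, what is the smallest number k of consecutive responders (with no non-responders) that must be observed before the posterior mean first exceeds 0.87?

After k responders and 0 non-responders the posterior is Beta(2+k, 11), with mean (2+k)/(2+11+k).
Set (2+k)/(13+k) > 0.87 and solve: k > (0.87·13 − 2)/(1 − 0.87) = 71.615.
The smallest integer exceeding 71.615 is 72, and checking k=72: (74)/(85) = 0.8706 > 0.87.

k = 72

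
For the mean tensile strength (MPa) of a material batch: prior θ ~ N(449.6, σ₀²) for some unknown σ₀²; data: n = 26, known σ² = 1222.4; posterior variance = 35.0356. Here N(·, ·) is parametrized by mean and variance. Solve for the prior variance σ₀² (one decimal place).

For the Normal–Normal model with known σ², precisions add: τ_n = τ₀ + n/σ².
So 1/σ₀² = 1/35.0356 − 26/1222.4 = 0.028542 − 0.021270 = 0.007272.
Hence σ₀² = 1/0.007272 ≈ 137.5.

σ₀² = 137.5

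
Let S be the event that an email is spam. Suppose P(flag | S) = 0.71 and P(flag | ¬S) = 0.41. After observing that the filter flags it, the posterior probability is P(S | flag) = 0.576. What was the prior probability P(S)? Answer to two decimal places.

In odds form, posterior odds = prior odds × likelihood ratio, so prior odds = posterior odds ÷ LR.
Posterior odds = 0.576/(1−0.576) = 1.3585. LR = 0.71/0.41 = 1.7317.
Prior odds = 1.3585/1.7317 = 0.7845, so P(S) = 0.7845/(1+0.7845) ≈ 0.44.

P(S) = 0.44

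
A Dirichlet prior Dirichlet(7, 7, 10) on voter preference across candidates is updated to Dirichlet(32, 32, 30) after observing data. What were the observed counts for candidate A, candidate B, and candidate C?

counts (25, 25, 20)

For a Dirichlet(α) prior with multinomial counts c, the posterior is Dirichlet(α + c) componentwise.
Counts are posterior − prior componentwise: 32−7=25, 32−7=25, 30−10=20.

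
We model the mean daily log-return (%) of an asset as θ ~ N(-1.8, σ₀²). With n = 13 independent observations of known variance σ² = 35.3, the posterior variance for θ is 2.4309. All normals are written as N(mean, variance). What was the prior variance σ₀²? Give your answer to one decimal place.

σ₀² = 23.2

Posterior precision equals prior precision plus data precision: 1/σ_n² = 1/σ₀² + n/σ².
So 1/σ₀² = 1/2.4309 − 13/35.3 = 0.411370 − 0.368272 = 0.043098.
Hence σ₀² = 1/0.043098 ≈ 23.2.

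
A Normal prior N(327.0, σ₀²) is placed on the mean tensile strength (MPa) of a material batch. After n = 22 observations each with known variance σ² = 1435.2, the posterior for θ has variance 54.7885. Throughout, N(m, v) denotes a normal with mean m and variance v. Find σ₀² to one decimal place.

For the Normal–Normal model with known σ², precisions add: τ_n = τ₀ + n/σ².
So 1/σ₀² = 1/54.7885 − 22/1435.2 = 0.018252 − 0.015329 = 0.002923.
Hence σ₀² = 1/0.002923 ≈ 342.1.

σ₀² = 342.1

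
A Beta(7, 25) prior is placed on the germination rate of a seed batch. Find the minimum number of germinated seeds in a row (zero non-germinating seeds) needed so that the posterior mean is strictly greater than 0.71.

k = 55

After k germinated seeds and 0 non-germinating seeds the posterior is Beta(7+k, 25), with mean (7+k)/(7+25+k).
Set (7+k)/(32+k) > 0.71 and solve: k > (0.71·32 − 7)/(1 − 0.71) = 54.207.
The smallest integer exceeding 54.207 is 55, and checking k=55: (62)/(87) = 0.7126 > 0.71.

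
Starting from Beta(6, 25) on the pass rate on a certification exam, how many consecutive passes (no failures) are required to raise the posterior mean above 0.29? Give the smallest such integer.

After k passes and 0 failures the posterior is Beta(6+k, 25), with mean (6+k)/(6+25+k).
Set (6+k)/(31+k) > 0.29 and solve: k > (0.29·31 − 6)/(1 − 0.29) = 4.211.
The smallest integer exceeding 4.211 is 5.

k = 5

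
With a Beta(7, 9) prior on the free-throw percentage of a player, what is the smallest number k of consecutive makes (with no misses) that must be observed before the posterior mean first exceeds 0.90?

After k makes and 0 misses the posterior is Beta(7+k, 9), with mean (7+k)/(7+9+k).
Set (7+k)/(16+k) > 0.90 and solve: k > (0.90·16 − 7)/(1 − 0.90) = 74.000.
The smallest integer exceeding 74.000 is 75.

k = 75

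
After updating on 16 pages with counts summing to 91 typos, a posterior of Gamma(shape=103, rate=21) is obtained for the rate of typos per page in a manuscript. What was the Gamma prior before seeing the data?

A Gamma(α, β) prior (rate parametrization) on a Poisson rate with n observations summing to S gives posterior Gamma(α+S, β+n).
So α = 103 − 91 = 12 and β = 21 − 16 = 5.

Gamma(shape=12, rate=5)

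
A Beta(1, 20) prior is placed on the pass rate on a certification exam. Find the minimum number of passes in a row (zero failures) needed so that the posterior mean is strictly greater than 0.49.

k = 19

After k passes and 0 failures the posterior is Beta(1+k, 20), with mean (1+k)/(1+20+k).
Set (1+k)/(21+k) > 0.49 and solve: k > (0.49·21 − 1)/(1 − 0.49) = 18.216.
The smallest integer exceeding 18.216 is 19, and checking k=19: (20)/(40) = 0.5000 > 0.49.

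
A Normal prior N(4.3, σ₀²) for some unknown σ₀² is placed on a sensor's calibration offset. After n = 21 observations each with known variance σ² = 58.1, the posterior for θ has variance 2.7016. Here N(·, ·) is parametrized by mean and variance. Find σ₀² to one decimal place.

Posterior precision equals prior precision plus data precision: 1/σ_n² = 1/σ₀² + n/σ².
So 1/σ₀² = 1/2.7016 − 21/58.1 = 0.370151 − 0.361446 = 0.008705.
Hence σ₀² = 1/0.008705 ≈ 114.9.

σ₀² = 114.9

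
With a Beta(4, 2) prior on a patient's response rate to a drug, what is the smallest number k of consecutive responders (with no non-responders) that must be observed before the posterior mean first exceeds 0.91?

k = 17

After k responders and 0 non-responders the posterior is Beta(4+k, 2), with mean (4+k)/(4+2+k).
Set (4+k)/(6+k) > 0.91 and solve: k > (0.91·6 − 4)/(1 − 0.91) = 16.222.
The smallest integer exceeding 16.222 is 17.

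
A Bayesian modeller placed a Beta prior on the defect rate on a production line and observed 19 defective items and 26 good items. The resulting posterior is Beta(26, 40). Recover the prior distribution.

A Beta(α, β) prior with s successes and f failures in binomial data gives a Beta(α+s, β+f) posterior.
So α = 26 − 19 = 7 and β = 40 − 26 = 14.

Beta(7, 14)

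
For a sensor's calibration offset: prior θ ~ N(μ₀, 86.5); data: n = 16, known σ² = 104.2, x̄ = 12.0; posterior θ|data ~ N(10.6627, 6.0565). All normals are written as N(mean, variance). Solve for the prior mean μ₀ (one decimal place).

The posterior mean is a precision-weighted average: μ_n = (τ₀μ₀ + τ_data·x̄)/(τ₀+τ_data), with τ₀=1/σ₀² and τ_data=n/σ².
Here τ₀ = 1/86.5 = 0.011561 and τ_data = 16/104.2 = 0.153551, so τ_n = 0.165112.
Rearranging for μ₀: μ₀ = (μ_n·τ_n − τ_data·x̄)/τ₀ = (10.6627·0.165112 − 0.153551·12.0) / 0.011561 = -0.082072/0.011561 ≈ -7.1.

μ₀ = -7.1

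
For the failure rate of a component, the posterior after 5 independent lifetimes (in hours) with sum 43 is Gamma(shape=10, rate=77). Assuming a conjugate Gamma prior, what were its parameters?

Gamma(shape=5, rate=34)

Gamma–exponential conjugacy: posterior shape = α + n, posterior rate = β + Σtᵢ.
So α = 10 − 5 = 5 and β = 77 − 43 = 34.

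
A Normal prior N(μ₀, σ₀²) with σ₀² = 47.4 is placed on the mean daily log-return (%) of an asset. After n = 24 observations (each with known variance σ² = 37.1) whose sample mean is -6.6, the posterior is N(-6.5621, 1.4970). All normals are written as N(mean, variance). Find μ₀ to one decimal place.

μ₀ = -5.4

The posterior mean is a precision-weighted average: μ_n = (τ₀μ₀ + τ_data·x̄)/(τ₀+τ_data), with τ₀=1/σ₀² and τ_data=n/σ².
Here τ₀ = 1/47.4 = 0.021097 and τ_data = 24/37.1 = 0.646900, so τ_n = 0.667997.
Rearranging for μ₀: μ₀ = (μ_n·τ_n − τ_data·x̄)/τ₀ = (-6.5621·0.667997 − 0.646900·-6.6) / 0.021097 = -0.113923/0.021097 ≈ -5.4.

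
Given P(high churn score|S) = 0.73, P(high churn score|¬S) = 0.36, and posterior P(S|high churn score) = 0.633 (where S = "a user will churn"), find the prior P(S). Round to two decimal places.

P(S) = 0.46

In odds form, posterior odds = prior odds × likelihood ratio, so prior odds = posterior odds ÷ LR.
Posterior odds = 0.633/(1−0.633) = 1.7248. LR = 0.73/0.36 = 2.0278.
Prior odds = 1.7248/2.0278 = 0.8506, so P(S) = 0.8506/(1+0.8506) ≈ 0.46.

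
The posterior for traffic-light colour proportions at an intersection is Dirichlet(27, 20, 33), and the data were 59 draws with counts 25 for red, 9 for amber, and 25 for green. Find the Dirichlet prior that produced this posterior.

Dirichlet(2, 11, 8)

For a Dirichlet(α) prior with multinomial counts c, the posterior is Dirichlet(α + c) componentwise.
Subtract each count from the matching posterior parameter: 27−25=2, 20−9=11, 33−25=8.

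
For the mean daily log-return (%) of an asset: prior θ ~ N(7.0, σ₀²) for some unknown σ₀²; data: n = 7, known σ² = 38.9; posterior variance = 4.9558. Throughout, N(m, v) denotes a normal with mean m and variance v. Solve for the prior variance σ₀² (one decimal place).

σ₀² = 45.8

For the Normal–Normal model with known σ², precisions add: τ_n = τ₀ + n/σ².
So 1/σ₀² = 1/4.9558 − 7/38.9 = 0.201784 − 0.179949 = 0.021835.
Hence σ₀² = 1/0.021835 ≈ 45.8.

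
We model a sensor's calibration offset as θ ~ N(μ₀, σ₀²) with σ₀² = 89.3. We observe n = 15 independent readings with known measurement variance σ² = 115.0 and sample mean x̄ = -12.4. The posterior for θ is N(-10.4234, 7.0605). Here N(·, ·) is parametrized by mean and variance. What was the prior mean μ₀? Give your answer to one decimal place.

With known observation variance, the Normal–Normal posterior has precision τ_n = τ₀ + n/σ² and mean μ_n = (τ₀μ₀ + (n/σ²)x̄)/τ_n.
Here τ₀ = 1/89.3 = 0.011198 and τ_data = 15/115.0 = 0.130435, so τ_n = 0.141633.
Rearranging for μ₀: μ₀ = (μ_n·τ_n − τ_data·x̄)/τ₀ = (-10.4234·0.141633 − 0.130435·-12.4) / 0.011198 = 0.141097/0.011198 ≈ 12.6.

μ₀ = 12.6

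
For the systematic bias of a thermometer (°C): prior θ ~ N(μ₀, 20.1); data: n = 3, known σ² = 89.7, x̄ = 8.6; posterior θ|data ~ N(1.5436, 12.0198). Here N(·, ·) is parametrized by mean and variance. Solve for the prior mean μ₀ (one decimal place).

The posterior mean is a precision-weighted average: μ_n = (τ₀μ₀ + τ_data·x̄)/(τ₀+τ_data), with τ₀=1/σ₀² and τ_data=n/σ².
Here τ₀ = 1/20.1 = 0.049751 and τ_data = 3/89.7 = 0.033445, so τ_n = 0.083196.
Rearranging for μ₀: μ₀ = (μ_n·τ_n − τ_data·x̄)/τ₀ = (1.5436·0.083196 − 0.033445·8.6) / 0.049751 = -0.159206/0.049751 ≈ -3.2.

μ₀ = -3.2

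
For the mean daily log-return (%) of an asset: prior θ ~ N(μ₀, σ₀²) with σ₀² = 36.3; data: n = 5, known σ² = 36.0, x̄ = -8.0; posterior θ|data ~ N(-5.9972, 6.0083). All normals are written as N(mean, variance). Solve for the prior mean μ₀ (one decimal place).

μ₀ = 4.1

The posterior mean is a precision-weighted average: μ_n = (τ₀μ₀ + τ_data·x̄)/(τ₀+τ_data), with τ₀=1/σ₀² and τ_data=n/σ².
Here τ₀ = 1/36.3 = 0.027548 and τ_data = 5/36.0 = 0.138889, so τ_n = 0.166437.
Rearranging for μ₀: μ₀ = (μ_n·τ_n − τ_data·x̄)/τ₀ = (-5.9972·0.166437 − 0.138889·-8.0) / 0.027548 = 0.112956/0.027548 ≈ 4.1.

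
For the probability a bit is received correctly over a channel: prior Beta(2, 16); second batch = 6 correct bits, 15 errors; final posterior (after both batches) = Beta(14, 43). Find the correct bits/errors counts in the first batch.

6 correct bits and 12 errors

Because Beta–binomial updating is additive in the counts, the combined data contributed (α_post−α_prior, β_post−β_prior) successes and failures.
Total across both batches: 14−2=12 correct bits, 43−16=27 errors.
Subtract the second batch: 12−6=6 correct bits and 27−15=12 errors.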